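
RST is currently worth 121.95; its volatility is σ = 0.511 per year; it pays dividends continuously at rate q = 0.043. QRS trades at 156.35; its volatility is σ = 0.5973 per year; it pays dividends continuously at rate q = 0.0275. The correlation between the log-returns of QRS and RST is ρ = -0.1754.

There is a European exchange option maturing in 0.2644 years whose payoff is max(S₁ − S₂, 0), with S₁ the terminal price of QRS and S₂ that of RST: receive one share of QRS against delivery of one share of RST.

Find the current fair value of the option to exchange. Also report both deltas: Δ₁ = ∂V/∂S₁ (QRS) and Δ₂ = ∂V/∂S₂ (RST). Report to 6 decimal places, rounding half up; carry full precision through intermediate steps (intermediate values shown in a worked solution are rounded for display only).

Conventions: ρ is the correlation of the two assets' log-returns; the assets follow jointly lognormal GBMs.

exchange price = 45.000063
Δ1 = 0.781233
Δ2 = -0.632602

σ_eff = √(σ₁² + σ₂² − 2ρσ₁σ₂) = √(0.5973² + 0.511² − 2·-0.1754·0.5973·0.511) = 0.851446
d₁ = (ln(S₁/S₂) + (q₂ − q₁ + σ_eff²/2)T) / (σ_eff√T) = (ln(156.35/121.95) + (0.043 − 0.0275 + 0.362480)·0.2644) / 0.437812 = 0.795830
d₂ = d₁ − σ_eff√T = 0.795830 − 0.437812 = 0.358018
N(d₁) = 0.786935,  N(d₂) = 0.639835
V = S₁·e^{−q₁T}·N(d₁) − S₂·e^{−q₂T}·N(d₂) = 122.145854 − 77.145791 = 45.000063
Key observation: the rate r is irrelevant here: denominating values in RST turns the exchange into a ratio option on S₁/S₂, and discounting at r drops out.
Δ₁ = e^{−q₁T}·N(d₁) = 0.781233;  Δ₂ = −e^{−q₂T}·N(d₂) = -0.632602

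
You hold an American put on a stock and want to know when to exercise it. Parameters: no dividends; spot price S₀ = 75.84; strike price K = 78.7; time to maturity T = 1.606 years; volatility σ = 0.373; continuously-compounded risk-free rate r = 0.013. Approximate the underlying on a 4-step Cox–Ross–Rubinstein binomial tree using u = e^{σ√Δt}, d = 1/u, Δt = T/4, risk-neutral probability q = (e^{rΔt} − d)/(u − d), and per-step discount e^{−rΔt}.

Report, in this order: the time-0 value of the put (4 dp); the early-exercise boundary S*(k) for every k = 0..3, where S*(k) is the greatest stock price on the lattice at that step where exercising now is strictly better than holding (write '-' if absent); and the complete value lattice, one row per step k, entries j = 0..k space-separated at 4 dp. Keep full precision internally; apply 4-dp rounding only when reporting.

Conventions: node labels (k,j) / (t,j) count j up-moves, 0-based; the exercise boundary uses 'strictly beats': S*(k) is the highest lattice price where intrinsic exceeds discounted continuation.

Δt=0.40150  u=1.26661  d=0.78951  q=0.45216  discount=0.99479
step 4 (expiry): payoffs max(K−S,0) = 49.2341 31.4274 2.8600 0.0000 0.0000
step 3: (k=3,j=0): S=37.3220, K−S=41.3780, hold=40.9683 ⇒ V=41.3780 exercise | (k=3,j=1): S=59.8761, K−S=18.8239, hold=18.4142 ⇒ V=18.8239 exercise | (k=3,j=2): S=96.0601, K−S=0.0000, hold=1.5587 ⇒ V=1.5587 continue | (k=3,j=3): S=154.1104, K−S=0.0000, hold=0.0000 ⇒ V=0.0000 continue  boundary S*=59.8761
step 2: (k=2,j=0): S=47.2726, K−S=31.4274, hold=31.0177 ⇒ V=31.4274 exercise | (k=2,j=1): S=75.8400, K−S=2.8600, hold=10.9600 ⇒ V=10.9600 continue | (k=2,j=2): S=121.6711, K−S=0.0000, hold=0.8495 ⇒ V=0.8495 continue  boundary S*=47.2726
step 1: (k=1,j=0): S=59.8761, K−S=18.8239, hold=22.0575 ⇒ V=22.0575 continue | (k=1,j=1): S=96.0601, K−S=0.0000, hold=6.3552 ⇒ V=6.3552 continue  boundary S*=-
step 0: (k=0,j=0): S=75.8400, K−S=2.8600, hold=14.8798 ⇒ V=14.8798 continue  boundary S*=-

price = 14.8798
boundary = - - 47.2726 59.8761
tree:
14.8798
22.0575 6.3552
31.4274 10.9600 0.8495
41.3780 18.8239 1.5587 0.0000
49.2341 31.4274 2.8600 0.0000 0.0000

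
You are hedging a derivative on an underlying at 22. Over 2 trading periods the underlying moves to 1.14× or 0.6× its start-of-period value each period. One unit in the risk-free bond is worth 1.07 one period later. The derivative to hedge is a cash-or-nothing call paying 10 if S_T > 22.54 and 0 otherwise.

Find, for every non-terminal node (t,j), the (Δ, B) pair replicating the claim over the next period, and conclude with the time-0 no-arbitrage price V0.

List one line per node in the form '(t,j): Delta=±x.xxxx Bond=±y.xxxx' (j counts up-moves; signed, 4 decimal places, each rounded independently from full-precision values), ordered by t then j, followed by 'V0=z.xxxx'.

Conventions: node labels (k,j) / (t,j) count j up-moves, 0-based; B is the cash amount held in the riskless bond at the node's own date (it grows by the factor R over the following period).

Since d<R<u, set p* = (R−d)/(u−d) = 0.8704; price each node as the discounted p*-expectation of its children.
At maturity the claim pays: V(2,0)=0.0000, V(2,1)=0.0000, V(2,2)=10.0000
(1,0): S=13.2000. Δ = (V_up−V_dn)/(S_up−S_dn) = (0.0000−0.0000)/(15.0480−7.9200) = 0.0000. V = [p*·0.0000 + (1−p*)·0.0000]/1.07 = 0.0000. B = V − Δ·S = 0.0000.
(1,1): S=25.0800. Δ = (V_up−V_dn)/(S_up−S_dn) = (10.0000−0.0000)/(28.5912−15.0480) = 0.7384. V = [p*·10.0000 + (1−p*)·0.0000]/1.07 = 8.1343. B = V − Δ·S = -10.3842.
(0,0): S=22.0000. Δ = (V_up−V_dn)/(S_up−S_dn) = (8.1343−0.0000)/(25.0800−13.2000) = 0.6847. V = [p*·8.1343 + (1−p*)·0.0000]/1.07 = 6.6167. B = V − Δ·S = -8.4468.
Verification: the root portfolio costs Δ(0,0)·S0 + B(0,0) = 6.6167, matching V0.

(0,0): Delta=0.6847 Bond=-8.4468
(1,0): Delta=0.0000 Bond=0.0000
(1,1): Delta=0.7384 Bond=-10.3842
V0=6.6167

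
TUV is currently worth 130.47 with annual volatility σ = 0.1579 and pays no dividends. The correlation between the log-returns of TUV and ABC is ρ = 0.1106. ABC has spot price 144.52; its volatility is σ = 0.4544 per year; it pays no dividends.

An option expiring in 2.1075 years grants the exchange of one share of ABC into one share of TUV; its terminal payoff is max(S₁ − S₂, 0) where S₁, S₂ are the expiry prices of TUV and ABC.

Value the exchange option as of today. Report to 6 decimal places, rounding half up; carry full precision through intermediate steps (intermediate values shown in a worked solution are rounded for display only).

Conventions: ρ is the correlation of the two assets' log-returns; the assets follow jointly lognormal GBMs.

σ_eff = √(σ₁² + σ₂² − 2ρσ₁σ₂) = √(0.1579² + 0.4544² − 2·0.1106·0.1579·0.4544) = 0.464264
d₁ = (ln(S₁/S₂) + (q₂ − q₁ + σ_eff²/2)T) / (σ_eff√T) = (ln(130.47/144.52) + (0.0 − 0.0 + 0.107770)·2.1075) / 0.673982 = 0.185244
d₂ = d₁ − σ_eff√T = 0.185244 − 0.673982 = -0.488738
N(d₁) = 0.573481,  N(d₂) = 0.312514
V = S₁·e^{−q₁T}·N(d₁) − S₂·e^{−q₂T}·N(d₂) = 74.822109 − 45.164474 = 29.657636
Key observation: the rate r is irrelevant here: denominating values in ABC turns the exchange into a ratio option on S₁/S₂, and discounting at r drops out.

exchange price = 29.657636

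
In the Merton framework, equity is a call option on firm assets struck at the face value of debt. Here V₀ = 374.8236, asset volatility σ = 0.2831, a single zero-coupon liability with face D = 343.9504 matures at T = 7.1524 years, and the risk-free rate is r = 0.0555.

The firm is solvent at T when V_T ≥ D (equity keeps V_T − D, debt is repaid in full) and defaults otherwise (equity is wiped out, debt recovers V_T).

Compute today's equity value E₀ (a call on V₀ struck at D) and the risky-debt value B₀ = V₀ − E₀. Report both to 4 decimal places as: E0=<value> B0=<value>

E0=177.5460 B0=197.2776

Equity is a call on the firm's assets struck at D = 343.9504:
d₁ = [ln(V₀/D) + (r + σ²/2)T] / (σ√T)
   = [ln(374.8236/343.9504) + (0.0555 + 0.5·0.2831²)·7.1524] / (0.2831·√7.1524)
   = [0.085958 + 0.683575] / 0.757122 = 1.016393
d₂ = d₁ − σ√T = 1.016393 − 0.757122 = 0.259271
N(d₁) = 0.845279,  N(d₂) = 0.602287,  e^(−rT) = 0.672362
E₀ = V₀·N(d₁) − D·e^(−rT)·N(d₂)
   = 374.8236·0.845279 − 343.9504·0.672362·0.602287 = 177.546044
B₀ = V₀ − E₀ = 374.8236 − 177.546044 = 197.277556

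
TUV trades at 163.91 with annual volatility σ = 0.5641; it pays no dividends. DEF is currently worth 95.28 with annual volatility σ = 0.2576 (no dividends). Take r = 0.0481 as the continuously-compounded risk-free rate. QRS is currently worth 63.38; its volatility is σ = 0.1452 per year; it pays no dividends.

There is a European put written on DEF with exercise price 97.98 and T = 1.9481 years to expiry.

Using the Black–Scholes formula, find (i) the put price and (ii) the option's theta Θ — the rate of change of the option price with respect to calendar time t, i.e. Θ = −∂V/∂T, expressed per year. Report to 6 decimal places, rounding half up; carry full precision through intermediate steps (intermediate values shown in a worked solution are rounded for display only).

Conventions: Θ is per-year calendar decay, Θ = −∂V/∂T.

price = 10.345894
Θ = -1.144145

σ√T = 0.2576·√1.9481 = 0.359544
d₁ = (ln(S/K) + (r+σ²/2)T) / (σ√T) = (ln(95.28/97.98) + (0.0481+0.2576²/2)·1.9481) / 0.359544 = (-0.027943 + 0.158339) / 0.359544 = 0.362671
d₂ = d₁ − σ√T = 0.362671 − 0.359544 = 0.003127
e^{−rT} = 0.910553
N(−d₁) = 0.358425,  N(−d₂) = 0.498752
Put price V = K·e^{−rT}·N(−d₂) − S·N(−d₁) = 44.496667 − 34.150773 = 10.345894
φ(d₁) = (1/√(2π))·e^{−d₁²/2} = 0.373550
Θ = −S·φ(d₁)·σ/(2√T) + r·K·e^{−rT}·N(−d₂) = −3.284435 + 2.140290 = -1.144145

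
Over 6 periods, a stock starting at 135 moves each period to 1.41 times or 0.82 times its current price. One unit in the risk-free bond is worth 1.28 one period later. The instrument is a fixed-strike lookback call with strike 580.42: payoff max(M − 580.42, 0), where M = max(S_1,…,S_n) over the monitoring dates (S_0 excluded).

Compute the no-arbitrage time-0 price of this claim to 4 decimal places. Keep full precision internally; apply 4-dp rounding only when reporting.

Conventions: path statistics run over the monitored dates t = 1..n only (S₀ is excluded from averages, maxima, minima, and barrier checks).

No-arbitrage gives p* = (R−d)/(u−d) = 0.7797: enumerate every path, weight its payoff by its p*-probability, and discount by R^6.
Enumerate all 2^6 = 64 price paths (U = up ×1.41, D = down ×0.82); each path with k up-moves has probability p*^k·(1−p*)^(6−k).
DDDDDD: M=110.7000, payoff=0.0000, prob=0.000114
UDDDDD: M=190.3500, payoff=0.0000, prob=0.000405
DUDDDD: M=156.0870, payoff=0.0000, prob=0.000405
UUDDDD: M=268.3935, payoff=0.0000, prob=0.001433
DDUDDD: M=127.9913, payoff=0.0000, prob=0.000405
UDUDDD: M=220.0827, payoff=0.0000, prob=0.001433
DUUDDD: M=220.0827, payoff=0.0000, prob=0.001433
UUUDDD: M=378.4348, payoff=0.0000, prob=0.005070
DDDUDD: M=110.7000, payoff=0.0000, prob=0.000405
UDDUDD: M=190.3500, payoff=0.0000, prob=0.001433
DUDUDD: M=180.4678, payoff=0.0000, prob=0.001433
UUDUDD: M=310.3166, payoff=0.0000, prob=0.005070
DDUUDD: M=180.4678, payoff=0.0000, prob=0.001433
UDUUDD: M=310.3166, payoff=0.0000, prob=0.005070
DUUUDD: M=310.3166, payoff=0.0000, prob=0.005070
UUUUDD: M=533.5931, payoff=0.0000, prob=0.017939
DDDDUD: M=110.7000, payoff=0.0000, prob=0.000405
UDDDUD: M=190.3500, payoff=0.0000, prob=0.001433
DUDDUD: M=156.0870, payoff=0.0000, prob=0.001433
UUDDUD: M=268.3935, payoff=0.0000, prob=0.005070
DDUDUD: M=147.9836, payoff=0.0000, prob=0.001433
UDUDUD: M=254.4596, payoff=0.0000, prob=0.005070
DUUDUD: M=254.4596, payoff=0.0000, prob=0.005070
UUUDUD: M=437.5464, payoff=0.0000, prob=0.017939
DDDUUD: M=147.9836, payoff=0.0000, prob=0.001433
UDDUUD: M=254.4596, payoff=0.0000, prob=0.005070
DUDUUD: M=254.4596, payoff=0.0000, prob=0.005070
UUDUUD: M=437.5464, payoff=0.0000, prob=0.017939
DDUUUD: M=254.4596, payoff=0.0000, prob=0.005070
UDUUUD: M=437.5464, payoff=0.0000, prob=0.017939
DUUUUD: M=437.5464, payoff=0.0000, prob=0.017939
UUUUUD: M=752.3663, payoff=171.9463, prob=0.063478
DDDDDU: M=110.7000, payoff=0.0000, prob=0.000405
UDDDDU: M=190.3500, payoff=0.0000, prob=0.001433
DUDDDU: M=156.0870, payoff=0.0000, prob=0.001433
UUDDDU: M=268.3935, payoff=0.0000, prob=0.005070
DDUDDU: M=127.9913, payoff=0.0000, prob=0.001433
UDUDDU: M=220.0827, payoff=0.0000, prob=0.005070
DUUDDU: M=220.0827, payoff=0.0000, prob=0.005070
UUUDDU: M=378.4348, payoff=0.0000, prob=0.017939
DDDUDU: M=121.3465, payoff=0.0000, prob=0.001433
UDDUDU: M=208.6569, payoff=0.0000, prob=0.005070
DUDUDU: M=208.6569, payoff=0.0000, prob=0.005070
UUDUDU: M=358.7880, payoff=0.0000, prob=0.017939
DDUUDU: M=208.6569, payoff=0.0000, prob=0.005070
UDUUDU: M=358.7880, payoff=0.0000, prob=0.017939
DUUUDU: M=358.7880, payoff=0.0000, prob=0.017939
UUUUDU: M=616.9404, payoff=36.5204, prob=0.063478
DDDDUU: M=121.3465, payoff=0.0000, prob=0.001433
UDDDUU: M=208.6569, payoff=0.0000, prob=0.005070
DUDDUU: M=208.6569, payoff=0.0000, prob=0.005070
UUDDUU: M=358.7880, payoff=0.0000, prob=0.017939
DDUDUU: M=208.6569, payoff=0.0000, prob=0.005070
UDUDUU: M=358.7880, payoff=0.0000, prob=0.017939
DUUDUU: M=358.7880, payoff=0.0000, prob=0.017939
UUUDUU: M=616.9404, payoff=36.5204, prob=0.063478
DDDUUU: M=208.6569, payoff=0.0000, prob=0.005070
UDDUUU: M=358.7880, payoff=0.0000, prob=0.017939
DUDUUU: M=358.7880, payoff=0.0000, prob=0.017939
UUDUUU: M=616.9404, payoff=36.5204, prob=0.063478
DDUUUU: M=358.7880, payoff=0.0000, prob=0.017939
UDUUUU: M=616.9404, payoff=36.5204, prob=0.063478
DUUUUU: M=616.9404, payoff=36.5204, prob=0.063478
UUUUUU: M=1060.8365, payoff=480.4165, prob=0.224613
Price = Σ prob·payoff / R^6 = 130.413654 / 4.398047 = 29.6526

price = 29.6526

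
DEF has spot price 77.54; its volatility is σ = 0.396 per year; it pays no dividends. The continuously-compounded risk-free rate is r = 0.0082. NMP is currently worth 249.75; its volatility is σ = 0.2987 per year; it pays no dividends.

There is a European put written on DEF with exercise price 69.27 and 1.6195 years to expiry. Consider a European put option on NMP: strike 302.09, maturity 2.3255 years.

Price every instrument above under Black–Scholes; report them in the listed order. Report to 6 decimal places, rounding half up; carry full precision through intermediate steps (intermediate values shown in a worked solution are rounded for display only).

price(DEF put K=69.27) = 10.361782
price(NMP put K=302.09) = 75.878135

[DEF put K=69.27]
σ√T = 0.396·√1.6195 = 0.503948
d₁ = (ln(S/K) + (r+σ²/2)T) / (σ√T) = (ln(77.54/69.27) + (0.0082+0.396²/2)·1.6195) / 0.503948 = (0.112782 + 0.140262) / 0.503948 = 0.502123
d₂ = d₁ − σ√T = 0.502123 − 0.503948 = -0.001825
e^{−rT} = 0.986808
N(−d₁) = 0.307791,  N(−d₂) = 0.500728
price = K·e^{−rT}·N(−d₂) − S·N(−d₁) = 34.227866 − 23.866085 = 10.361782
[NMP put K=302.09]
σ√T = 0.2987·√2.3255 = 0.455505
d₁ = (ln(S/K) + (r+σ²/2)T) / (σ√T) = (ln(249.75/302.09) + (0.0082+0.2987²/2)·2.3255) / 0.455505 = (-0.190265 + 0.122812) / 0.455505 = -0.148084
d₂ = d₁ − σ√T = -0.148084 − 0.455505 = -0.603589
e^{−rT} = 0.981112
N(−d₁) = 0.558862,  N(−d₂) = 0.726942
price = K·e^{−rT}·N(−d₂) − S·N(−d₁) = 215.453840 − 139.575705 = 75.878135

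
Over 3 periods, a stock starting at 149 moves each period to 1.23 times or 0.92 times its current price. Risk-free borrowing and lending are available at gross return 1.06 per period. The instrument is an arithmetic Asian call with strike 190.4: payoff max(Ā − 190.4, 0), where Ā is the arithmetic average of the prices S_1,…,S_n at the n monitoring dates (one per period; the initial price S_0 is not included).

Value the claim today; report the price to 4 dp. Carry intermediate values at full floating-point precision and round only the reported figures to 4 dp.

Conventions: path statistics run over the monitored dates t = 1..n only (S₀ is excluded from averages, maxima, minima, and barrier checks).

price = 4.3633

Set p* = 0.4516 (from d < R < u); the path-dependent value is the discounted p*-expectation over all price paths.
Enumerate all 2^3 = 8 price paths (U = up ×1.23, D = down ×0.92); each path with k up-moves has probability p*^k·(1−p*)^(3−k).
DDD: Ā=126.4060, payoff=0.0000, prob=0.164916
UDD: Ā=168.9994, payoff=0.0000, prob=0.135813
DUD: Ā=153.6027, payoff=0.0000, prob=0.135813
UUD: Ā=205.3601, payoff=14.9601, prob=0.111846
DDU: Ā=139.4378, payoff=0.0000, prob=0.135813
UDU: Ā=186.4222, payoff=0.0000, prob=0.111846
DUU: Ā=171.0256, payoff=0.0000, prob=0.111846
UUU: Ā=228.6538, payoff=38.2538, prob=0.092108
Price = Σ prob·payoff / R^3 = 5.196721 / 1.191016 = 4.3633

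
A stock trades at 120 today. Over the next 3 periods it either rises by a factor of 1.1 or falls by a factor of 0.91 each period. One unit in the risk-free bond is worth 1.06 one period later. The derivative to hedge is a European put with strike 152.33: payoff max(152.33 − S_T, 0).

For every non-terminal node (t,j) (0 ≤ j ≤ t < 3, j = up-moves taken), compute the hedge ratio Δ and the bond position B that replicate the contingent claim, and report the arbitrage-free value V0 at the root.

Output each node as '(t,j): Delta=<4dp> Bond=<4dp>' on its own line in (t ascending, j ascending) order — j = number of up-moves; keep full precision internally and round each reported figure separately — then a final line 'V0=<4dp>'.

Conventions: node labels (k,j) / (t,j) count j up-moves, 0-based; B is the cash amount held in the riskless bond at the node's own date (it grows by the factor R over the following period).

Since d<R<u, set p* = (R−d)/(u−d) = 0.7895; price each node as the discounted p*-expectation of its children.
Terminal payoffs: V(3,0)=61.9015, V(3,1)=43.0208, V(3,2)=20.1980, V(3,3)=0.0000
Node (2,0) S=99.3720: V=(p*·43.0208+(1−p*)·61.9015)/1.06=44.3355; Δ=(43.0208−61.9015)/(109.3092−90.4285)=-1.0000; B=V−Δ·S=143.7075
Node (2,1) S=120.1200: V=(p*·20.1980+(1−p*)·43.0208)/1.06=23.5875; Δ=(20.1980−43.0208)/(132.1320−109.3092)=-1.0000; B=V−Δ·S=143.7075
Node (2,2) S=145.2000: V=(p*·0.0000+(1−p*)·20.1980)/1.06=4.0115; Δ=(0.0000−20.1980)/(159.7200−132.1320)=-0.7321; B=V−Δ·S=110.3168
Node (1,0) S=109.2000: V=(p*·23.5875+(1−p*)·44.3355)/1.06=26.3732; Δ=(23.5875−44.3355)/(120.1200−99.3720)=-1.0000; B=V−Δ·S=135.5732
Node (1,1) S=132.0000: V=(p*·4.0115+(1−p*)·23.5875)/1.06=7.6724; Δ=(4.0115−23.5875)/(145.2000−120.1200)=-0.7805; B=V−Δ·S=110.7042
Node (0,0) S=120.0000: V=(p*·7.6724+(1−p*)·26.3732)/1.06=10.9523; Δ=(7.6724−26.3732)/(132.0000−109.2000)=-0.8202; B=V−Δ·S=109.3771
Check: Δ(0,0)·S0 + B(0,0) = 10.9523 = V0.

(0,0): Delta=-0.8202 Bond=109.3771
(1,0): Delta=-1.0000 Bond=135.5732
(1,1): Delta=-0.7805 Bond=110.7042
(2,0): Delta=-1.0000 Bond=143.7075
(2,1): Delta=-1.0000 Bond=143.7075
(2,2): Delta=-0.7321 Bond=110.3168
V0=10.9523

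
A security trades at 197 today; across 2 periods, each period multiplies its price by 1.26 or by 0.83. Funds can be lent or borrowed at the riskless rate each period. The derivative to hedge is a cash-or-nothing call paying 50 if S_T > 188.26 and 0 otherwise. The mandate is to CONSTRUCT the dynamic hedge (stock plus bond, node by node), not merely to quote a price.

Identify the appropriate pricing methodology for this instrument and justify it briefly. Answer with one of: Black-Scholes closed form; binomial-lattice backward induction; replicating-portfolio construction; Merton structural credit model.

Key observation: the task asks for the hedge itself — share and bond holdings at every node of the 2-period tree on spot 197 with factors 1.26/0.83 — which is exactly what the replicating-portfolio construction produces.

framework: replicating-portfolio construction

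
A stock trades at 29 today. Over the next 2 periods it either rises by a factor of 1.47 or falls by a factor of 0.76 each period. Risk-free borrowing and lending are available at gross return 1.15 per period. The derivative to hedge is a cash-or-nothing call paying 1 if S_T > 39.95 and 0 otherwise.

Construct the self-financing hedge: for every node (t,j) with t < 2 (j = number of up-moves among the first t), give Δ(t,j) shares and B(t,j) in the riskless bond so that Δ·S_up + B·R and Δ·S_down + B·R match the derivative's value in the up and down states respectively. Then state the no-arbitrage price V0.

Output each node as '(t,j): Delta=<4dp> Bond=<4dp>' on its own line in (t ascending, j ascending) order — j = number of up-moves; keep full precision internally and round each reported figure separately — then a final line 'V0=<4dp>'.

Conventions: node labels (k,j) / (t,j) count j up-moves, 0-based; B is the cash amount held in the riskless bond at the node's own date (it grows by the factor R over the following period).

(0,0): Delta=0.0232 Bond=-0.4446
(1,0): Delta=0.0000 Bond=0.0000
(1,1): Delta=0.0330 Bond=-0.9308
V0=0.2281

Under the risk-neutral measure, an up-move has probability p* = (R−d)/(u−d) = 0.5493 and values discount at R = 1.15.
Expiry values: V(2,0)=0.0000, V(2,1)=0.0000, V(2,2)=1.0000
(1,0): S=22.0400. Δ = (V_up−V_dn)/(S_up−S_dn) = (0.0000−0.0000)/(32.3988−16.7504) = 0.0000. V = [p*·0.0000 + (1−p*)·0.0000]/1.15 = 0.0000. B = V − Δ·S = 0.0000.
(1,1): S=42.6300. Δ = (V_up−V_dn)/(S_up−S_dn) = (1.0000−0.0000)/(62.6661−32.3988) = 0.0330. V = [p*·1.0000 + (1−p*)·0.0000]/1.15 = 0.4776. B = V − Δ·S = -0.9308.
(0,0): S=29.0000. Δ = (V_up−V_dn)/(S_up−S_dn) = (0.4776−0.0000)/(42.6300−22.0400) = 0.0232. V = [p*·0.4776 + (1−p*)·0.0000]/1.15 = 0.2281. B = V − Δ·S = -0.4446.
As a check, the time-0 holding Δ(0,0)·S0 + B(0,0) comes to 0.2281 — exactly V0.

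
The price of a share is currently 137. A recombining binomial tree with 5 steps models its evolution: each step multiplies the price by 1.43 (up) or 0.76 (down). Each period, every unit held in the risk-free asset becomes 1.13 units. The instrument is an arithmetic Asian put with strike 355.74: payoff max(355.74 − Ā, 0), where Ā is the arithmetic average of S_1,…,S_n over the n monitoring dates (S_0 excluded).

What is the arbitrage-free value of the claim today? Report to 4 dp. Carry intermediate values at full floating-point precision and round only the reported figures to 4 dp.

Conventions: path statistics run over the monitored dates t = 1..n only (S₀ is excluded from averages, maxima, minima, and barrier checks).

price = 87.3936

Risk-neutral up-probability p* = (R−d)/(u−d) = (1.13−0.76)/(1.43−0.76) = 0.5522; the claim prices as the p*-weighted sum of path payoffs discounted by R^5.
Enumerate all 2^5 = 32 price paths (U = up ×1.43, D = down ×0.76); each path with k up-moves has probability p*^k·(1−p*)^(5−k).
DDDDD: Ā=64.7668, payoff=290.9732, prob=0.017998
UDDDD: Ā=121.8638, payoff=233.8762, prob=0.022198
DUDDD: Ā=103.5058, payoff=252.2342, prob=0.022198
UUDDD: Ā=194.7543, payoff=160.9857, prob=0.027377
DDUDD: Ā=89.5537, payoff=266.1863, prob=0.022198
UDUDD: Ā=168.5023, payoff=187.2377, prob=0.027377
DUUDD: Ā=150.1443, payoff=205.5957, prob=0.027377
UUUDD: Ā=282.5084, payoff=73.2316, prob=0.033766
DDDUD: Ā=78.9501, payoff=276.7899, prob=0.022198
UDDUD: Ā=148.5509, payoff=207.1891, prob=0.027377
DUDUD: Ā=130.1929, payoff=225.5471, prob=0.027377
UUDUD: Ā=244.9681, payoff=110.7719, prob=0.033766
DDUUD: Ā=116.2408, payoff=239.4992, prob=0.027377
UDUUD: Ā=218.7162, payoff=137.0238, prob=0.033766
DUUUD: Ā=200.3582, payoff=155.3818, prob=0.033766
UUUUD: Ā=376.9898, payoff=0.0000, prob=0.041644
DDDDU: Ā=70.8914, payoff=284.8486, prob=0.022198
UDDDU: Ā=133.3877, payoff=222.3523, prob=0.027377
DUDDU: Ā=115.0297, payoff=240.7103, prob=0.027377
UUDDU: Ā=216.4375, payoff=139.3025, prob=0.033766
DDUDU: Ā=101.0777, payoff=254.6623, prob=0.027377
UDUDU: Ā=190.1856, payoff=165.5544, prob=0.033766
DUUDU: Ā=171.8276, payoff=183.9124, prob=0.033766
UUUDU: Ā=323.3072, payoff=32.4328, prob=0.041644
DDDUU: Ā=90.4741, payoff=265.2659, prob=0.027377
UDDUU: Ā=170.2341, payoff=185.5059, prob=0.033766
DUDUU: Ā=151.8761, payoff=203.8639, prob=0.033766
UUDUU: Ā=285.7669, payoff=69.9731, prob=0.041644
DDUUU: Ā=137.9240, payoff=217.8160, prob=0.033766
UDUUU: Ā=259.5150, payoff=96.2250, prob=0.041644
DUUUU: Ā=241.1570, payoff=114.5830, prob=0.041644
UUUUU: Ā=453.7559, payoff=0.0000, prob=0.051361
Price = Σ prob·payoff / R^5 = 161.016998 / 1.842435 = 87.3936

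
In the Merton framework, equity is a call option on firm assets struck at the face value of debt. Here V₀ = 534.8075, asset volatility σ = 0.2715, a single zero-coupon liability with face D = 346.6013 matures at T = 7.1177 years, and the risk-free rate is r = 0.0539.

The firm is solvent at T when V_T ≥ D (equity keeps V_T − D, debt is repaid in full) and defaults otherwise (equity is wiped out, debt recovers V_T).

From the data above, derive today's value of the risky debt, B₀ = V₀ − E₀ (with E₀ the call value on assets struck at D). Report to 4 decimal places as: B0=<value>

With assets at 534.8075 and a single debt payment of 346.6013 at 7.1177 years:
d₁ = [ln(V₀/D) + (r + σ²/2)T] / (σ√T)
   = [ln(534.8075/346.6013) + (0.0539 + 0.5·0.2715²)·7.1177] / (0.2715·√7.1177)
   = [0.433732 + 0.645975] / 0.724335 = 1.490617
d₂ = d₁ − σ√T = 1.490617 − 0.724335 = 0.766282
N(d₁) = 0.931969,  N(d₂) = 0.778246,  e^(−rT) = 0.681374
E₀ = V₀·N(d₁) − D·e^(−rT)·N(d₂)
   = 534.8075·0.931969 − 346.6013·0.681374·0.778246 = 314.629539
B₀ = V₀ − E₀ = 534.8075 − 314.629539 = 220.177961

B0=220.1780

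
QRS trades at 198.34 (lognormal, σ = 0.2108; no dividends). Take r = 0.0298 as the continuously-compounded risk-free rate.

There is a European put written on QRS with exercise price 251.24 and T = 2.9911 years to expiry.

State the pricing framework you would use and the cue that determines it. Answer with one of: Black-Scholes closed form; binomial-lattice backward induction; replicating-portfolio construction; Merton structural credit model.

framework: Black-Scholes closed form

Key observation: everything needed for the exact continuous-time valuation of the European put on QRS (strike 251.24) is given, and no feature rules the closed form out.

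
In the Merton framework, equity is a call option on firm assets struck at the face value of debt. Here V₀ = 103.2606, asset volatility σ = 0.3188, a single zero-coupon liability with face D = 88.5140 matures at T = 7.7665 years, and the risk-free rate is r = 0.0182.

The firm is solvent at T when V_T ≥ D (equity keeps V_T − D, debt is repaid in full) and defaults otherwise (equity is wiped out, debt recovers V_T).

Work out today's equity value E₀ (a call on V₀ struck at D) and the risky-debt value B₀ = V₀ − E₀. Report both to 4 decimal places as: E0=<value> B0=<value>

Work the structural quantities from V₀ = 103.2606 against face 88.5140:
d₁ = [ln(V₀/D) + (r + σ²/2)T] / (σ√T)
   = [ln(103.2606/88.5140) + (0.0182 + 0.5·0.3188²)·7.7665] / (0.3188·√7.7665)
   = [0.154095 + 0.536018] / 0.888446 = 0.776765
d₂ = d₁ − σ√T = 0.776765 − 0.888446 = -0.111681
N(d₁) = 0.781351,  N(d₂) = 0.455538,  e^(−rT) = 0.868185
E₀ = V₀·N(d₁) − D·e^(−rT)·N(d₂)
   = 103.2606·0.781351 − 88.5140·0.868185·0.455538 = 45.676267
B₀ = V₀ − E₀ = 103.2606 − 45.676267 = 57.584333

E0=45.6763 B0=57.5843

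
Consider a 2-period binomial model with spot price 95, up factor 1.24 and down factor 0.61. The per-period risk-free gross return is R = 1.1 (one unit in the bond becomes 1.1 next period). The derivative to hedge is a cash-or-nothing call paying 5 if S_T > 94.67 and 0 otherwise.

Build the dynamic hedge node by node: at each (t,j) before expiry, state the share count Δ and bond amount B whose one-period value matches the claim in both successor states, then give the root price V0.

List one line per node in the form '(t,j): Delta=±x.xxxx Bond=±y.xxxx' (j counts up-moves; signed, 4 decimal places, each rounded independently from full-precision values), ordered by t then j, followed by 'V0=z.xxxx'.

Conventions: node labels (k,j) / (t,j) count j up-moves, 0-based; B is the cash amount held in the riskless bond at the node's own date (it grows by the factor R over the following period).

Under the risk-neutral measure, an up-move has probability p* = (R−d)/(u−d) = 0.7778 and values discount at R = 1.1.
Expiry values: V(2,0)=0.0000, V(2,1)=0.0000, V(2,2)=5.0000
  t=1,j=0: stock 57.9500 → up 71.8580 (V=0.0000), down 35.3495 (V=0.0000). Price 0.0000; hedge Δ=0.0000, bond B=0.0000.
  t=1,j=1: stock 117.8000 → up 146.0720 (V=5.0000), down 71.8580 (V=0.0000). Price 3.5354; hedge Δ=0.0674, bond B=-4.4012.
  t=0,j=0: stock 95.0000 → up 117.8000 (V=3.5354), down 57.9500 (V=0.0000). Price 2.4997; hedge Δ=0.0591, bond B=-3.1119.
As a check, the time-0 holding Δ(0,0)·S0 + B(0,0) comes to 2.4997 — exactly V0.

(0,0): Delta=0.0591 Bond=-3.1119
(1,0): Delta=0.0000 Bond=0.0000
(1,1): Delta=0.0674 Bond=-4.4012
V0=2.4997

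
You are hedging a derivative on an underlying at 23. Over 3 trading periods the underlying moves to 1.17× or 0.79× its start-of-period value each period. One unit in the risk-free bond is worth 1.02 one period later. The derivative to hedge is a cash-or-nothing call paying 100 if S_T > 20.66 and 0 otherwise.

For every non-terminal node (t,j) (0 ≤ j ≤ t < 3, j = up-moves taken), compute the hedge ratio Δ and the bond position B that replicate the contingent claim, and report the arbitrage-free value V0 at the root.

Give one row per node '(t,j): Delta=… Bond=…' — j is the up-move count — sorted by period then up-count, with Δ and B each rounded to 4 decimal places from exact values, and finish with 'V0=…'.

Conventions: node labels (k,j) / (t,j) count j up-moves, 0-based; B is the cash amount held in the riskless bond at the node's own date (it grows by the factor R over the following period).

(0,0): Delta=5.2550 Bond=-59.0892
(1,0): Delta=8.5942 Bond=-120.9449
(1,1): Delta=3.7845 Bond=-20.7011
(2,0): Delta=0.0000 Bond=0.0000
(2,1): Delta=12.3787 Bond=-203.8184
(2,2): Delta=0.0000 Bond=98.0392
V0=61.7751

Arbitrage-free pricing uses the up-move probability p* = (R−d)/(u−d) = 0.6053, discounting each step at R = 1.02.
At maturity the claim pays: V(3,0)=0.0000, V(3,1)=0.0000, V(3,2)=100.0000, V(3,3)=100.0000
(2,0): S=14.3543. Δ = (V_up−V_dn)/(S_up−S_dn) = (0.0000−0.0000)/(16.7945−11.3399) = 0.0000. V = [p*·0.0000 + (1−p*)·0.0000]/1.02 = 0.0000. B = V − Δ·S = 0.0000.
(2,1): S=21.2589. Δ = (V_up−V_dn)/(S_up−S_dn) = (100.0000−0.0000)/(24.8729−16.7945) = 12.3787. V = [p*·100.0000 + (1−p*)·0.0000]/1.02 = 59.3395. B = V − Δ·S = -203.8184.
(2,2): S=31.4847. Δ = (V_up−V_dn)/(S_up−S_dn) = (100.0000−100.0000)/(36.8371−24.8729) = 0.0000. V = [p*·100.0000 + (1−p*)·100.0000]/1.02 = 98.0392. B = V − Δ·S = 98.0392.
(1,0): S=18.1700. Δ = (V_up−V_dn)/(S_up−S_dn) = (59.3395−0.0000)/(21.2589−14.3543) = 8.5942. V = [p*·59.3395 + (1−p*)·0.0000]/1.02 = 35.2118. B = V − Δ·S = -120.9449.
(1,1): S=26.9100. Δ = (V_up−V_dn)/(S_up−S_dn) = (98.0392−59.3395)/(31.4847−21.2589) = 3.7845. V = [p*·98.0392 + (1−p*)·59.3395]/1.02 = 81.1402. B = V − Δ·S = -20.7011.
(0,0): S=23.0000. Δ = (V_up−V_dn)/(S_up−S_dn) = (81.1402−35.2118)/(26.9100−18.1700) = 5.2550. V = [p*·81.1402 + (1−p*)·35.2118]/1.02 = 61.7751. B = V − Δ·S = -59.0892.
Verification: the root portfolio costs Δ(0,0)·S0 + B(0,0) = 61.7751, matching V0.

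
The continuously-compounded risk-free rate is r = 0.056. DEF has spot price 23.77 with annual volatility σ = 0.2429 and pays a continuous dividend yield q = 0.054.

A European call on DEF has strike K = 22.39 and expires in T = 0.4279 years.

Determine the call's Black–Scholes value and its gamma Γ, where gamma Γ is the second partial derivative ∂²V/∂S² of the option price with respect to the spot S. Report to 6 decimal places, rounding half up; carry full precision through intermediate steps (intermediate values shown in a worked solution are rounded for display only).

price = 2.213632
Γ = 0.092800

σ√T = 0.2429·√0.4279 = 0.158891
d₁ = (ln(S/K) + (r−q+σ²/2)T) / (σ√T) = (ln(23.77/22.39) + (0.056−0.054+0.2429²/2)·0.4279) / 0.158891 = (0.059810 + 0.013479) / 0.158891 = 0.461253
d₂ = d₁ − σ√T = 0.461253 − 0.158891 = 0.302362
e^{−rT} = 0.976322
e^{−qT} = 0.977158
N(d₁) = 0.677691,  N(d₂) = 0.618812
Call price V = S·e^{−qT}·N(d₁) − K·e^{−rT}·N(d₂) = 15.740772 − 13.527141 = 2.213632
φ(d₁) = (1/√(2π))·e^{−d₁²/2} = 0.358683
Γ = e^{−qT}·φ(d₁) / (S·σ·√T) = 0.092800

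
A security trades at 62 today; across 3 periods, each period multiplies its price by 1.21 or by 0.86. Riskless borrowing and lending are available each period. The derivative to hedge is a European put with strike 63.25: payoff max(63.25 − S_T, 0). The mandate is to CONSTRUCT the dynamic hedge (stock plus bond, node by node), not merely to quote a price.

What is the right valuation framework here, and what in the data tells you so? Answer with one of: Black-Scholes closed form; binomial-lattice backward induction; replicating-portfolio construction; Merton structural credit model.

Key observation: since the answer must list Δ and B at each node of the 1.21/0.86 lattice on 62, the replicating-portfolio method — solving the two-state system at every node — is the one that applies.

framework: replicating-portfolio construction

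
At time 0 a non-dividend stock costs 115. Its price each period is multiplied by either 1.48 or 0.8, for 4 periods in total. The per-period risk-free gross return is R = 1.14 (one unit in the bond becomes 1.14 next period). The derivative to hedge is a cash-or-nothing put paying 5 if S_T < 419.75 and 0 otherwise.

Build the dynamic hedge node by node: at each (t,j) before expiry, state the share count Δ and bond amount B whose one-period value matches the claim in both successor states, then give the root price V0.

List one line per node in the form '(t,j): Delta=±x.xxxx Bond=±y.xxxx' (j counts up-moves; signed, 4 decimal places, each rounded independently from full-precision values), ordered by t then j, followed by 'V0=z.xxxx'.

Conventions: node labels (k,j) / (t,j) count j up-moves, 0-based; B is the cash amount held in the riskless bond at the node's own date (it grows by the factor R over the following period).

(0,0): Delta=-0.0054 Bond=3.3958
(1,0): Delta=0.0000 Bond=3.3749
(1,1): Delta=-0.0083 Bond=4.3675
(2,0): Delta=0.0000 Bond=3.8473
(2,1): Delta=0.0000 Bond=3.8473
(2,2): Delta=-0.0128 Bond=6.1105
(3,0): Delta=0.0000 Bond=4.3860
(3,1): Delta=0.0000 Bond=4.3860
(3,2): Delta=0.0000 Bond=4.3860
(3,3): Delta=-0.0197 Bond=9.5459
V0=2.7754

Since d<R<u, set p* = (R−d)/(u−d) = 0.5000; price each node as the discounted p*-expectation of its children.
Terminal payoffs: V(4,0)=5.0000, V(4,1)=5.0000, V(4,2)=5.0000, V(4,3)=5.0000, V(4,4)=0.0000
(3,0): S=58.8800. Δ = (V_up−V_dn)/(S_up−S_dn) = (5.0000−5.0000)/(87.1424−47.1040) = 0.0000. V = [p*·5.0000 + (1−p*)·5.0000]/1.14 = 4.3860. B = V − Δ·S = 4.3860.
(3,1): S=108.9280. Δ = (V_up−V_dn)/(S_up−S_dn) = (5.0000−5.0000)/(161.2134−87.1424) = 0.0000. V = [p*·5.0000 + (1−p*)·5.0000]/1.14 = 4.3860. B = V − Δ·S = 4.3860.
(3,2): S=201.5168. Δ = (V_up−V_dn)/(S_up−S_dn) = (5.0000−5.0000)/(298.2449−161.2134) = 0.0000. V = [p*·5.0000 + (1−p*)·5.0000]/1.14 = 4.3860. B = V − Δ·S = 4.3860.
(3,3): S=372.8061. Δ = (V_up−V_dn)/(S_up−S_dn) = (0.0000−5.0000)/(551.7530−298.2449) = -0.0197. V = [p*·0.0000 + (1−p*)·5.0000]/1.14 = 2.1930. B = V − Δ·S = 9.5459.
(2,0): S=73.6000. Δ = (V_up−V_dn)/(S_up−S_dn) = (4.3860−4.3860)/(108.9280−58.8800) = 0.0000. V = [p*·4.3860 + (1−p*)·4.3860]/1.14 = 3.8473. B = V − Δ·S = 3.8473.
(2,1): S=136.1600. Δ = (V_up−V_dn)/(S_up−S_dn) = (4.3860−4.3860)/(201.5168−108.9280) = 0.0000. V = [p*·4.3860 + (1−p*)·4.3860]/1.14 = 3.8473. B = V − Δ·S = 3.8473.
(2,2): S=251.8960. Δ = (V_up−V_dn)/(S_up−S_dn) = (2.1930−4.3860)/(372.8061−201.5168) = -0.0128. V = [p*·2.1930 + (1−p*)·4.3860]/1.14 = 2.8855. B = V − Δ·S = 6.1105.
(1,0): S=92.0000. Δ = (V_up−V_dn)/(S_up−S_dn) = (3.8473−3.8473)/(136.1600−73.6000) = 0.0000. V = [p*·3.8473 + (1−p*)·3.8473]/1.14 = 3.3749. B = V − Δ·S = 3.3749.
(1,1): S=170.2000. Δ = (V_up−V_dn)/(S_up−S_dn) = (2.8855−3.8473)/(251.8960−136.1600) = -0.0083. V = [p*·2.8855 + (1−p*)·3.8473]/1.14 = 2.9530. B = V − Δ·S = 4.3675.
(0,0): S=115.0000. Δ = (V_up−V_dn)/(S_up−S_dn) = (2.9530−3.3749)/(170.2000−92.0000) = -0.0054. V = [p*·2.9530 + (1−p*)·3.3749]/1.14 = 2.7754. B = V − Δ·S = 3.3958.
As a check, the time-0 holding Δ(0,0)·S0 + B(0,0) comes to 2.7754 — exactly V0.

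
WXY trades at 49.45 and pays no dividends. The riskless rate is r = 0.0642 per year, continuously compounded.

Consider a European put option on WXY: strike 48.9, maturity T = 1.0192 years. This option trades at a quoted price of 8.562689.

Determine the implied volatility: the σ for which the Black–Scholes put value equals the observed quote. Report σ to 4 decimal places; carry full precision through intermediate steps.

At σ = 0.5431 the Black–Scholes value reproduces the quote:
σ√T = 0.5431·√1.0192 = 0.548289
d₁ = (ln(S/K) + (r+σ²/2)T) / (σ√T) = (ln(49.45/48.9) + (0.0642+0.5431²/2)·1.0192) / 0.548289 = (0.011185 + 0.215743) / 0.548289 = 0.413883
d₂ = d₁ − σ√T = 0.413883 − 0.548289 = -0.134406
e^{−rT} = 0.936662
N(−d₁) = 0.339480,  N(−d₂) = 0.553459
V = K·e^{−rT}·N(−d₂) − S·N(−d₁) = 25.349963 − 16.787274 = 8.562689 (the quoted price), and the Black–Scholes price is strictly increasing in σ, so σ is unique

sigma = 0.5431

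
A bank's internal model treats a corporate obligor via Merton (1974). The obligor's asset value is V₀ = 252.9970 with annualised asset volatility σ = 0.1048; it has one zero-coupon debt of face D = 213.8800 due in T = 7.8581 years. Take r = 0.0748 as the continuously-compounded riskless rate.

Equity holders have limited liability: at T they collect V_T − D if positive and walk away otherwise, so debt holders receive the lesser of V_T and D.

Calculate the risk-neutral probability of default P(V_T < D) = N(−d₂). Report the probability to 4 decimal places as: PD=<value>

PD=0.0076

Equity is a call on the firm's assets struck at D = 213.8800:
d₁ = [ln(V₀/D) + (r + σ²/2)T] / (σ√T)
   = [ln(252.9970/213.8800) + (0.0748 + 0.5·0.1048²)·7.8581] / (0.1048·√7.8581)
   = [0.167963 + 0.630939] / 0.293779 = 2.719400
d₂ = d₁ − σ√T = 2.719400 − 0.293779 = 2.425621
risk-neutral PD = N(−d₂) = N(-2.425621) = 0.007641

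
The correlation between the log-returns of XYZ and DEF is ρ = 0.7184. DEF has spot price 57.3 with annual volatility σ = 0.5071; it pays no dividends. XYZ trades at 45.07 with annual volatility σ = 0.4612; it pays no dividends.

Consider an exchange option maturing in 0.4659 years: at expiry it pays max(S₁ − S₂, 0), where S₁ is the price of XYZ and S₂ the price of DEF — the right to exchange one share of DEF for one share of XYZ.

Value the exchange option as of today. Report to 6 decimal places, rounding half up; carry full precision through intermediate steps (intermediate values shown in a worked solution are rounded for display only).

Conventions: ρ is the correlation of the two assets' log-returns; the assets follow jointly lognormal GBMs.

exchange price = 1.131493

σ_eff = √(σ₁² + σ₂² − 2ρσ₁σ₂) = √(0.4612² + 0.5071² − 2·0.7184·0.4612·0.5071) = 0.365821
d₁ = (ln(S₁/S₂) + (q₂ − q₁ + σ_eff²/2)T) / (σ_eff√T) = (ln(45.07/57.3) + (0.0 − 0.0 + 0.066912)·0.4659) / 0.249698 = -0.836648
d₂ = d₁ − σ_eff√T = -0.836648 − 0.249698 = -1.086346
N(d₁) = 0.201395,  N(d₂) = 0.138663
V = S₁·e^{−q₁T}·N(d₁) − S₂·e^{−q₂T}·N(d₂) = 9.076882 − 7.945388 = 1.131493
Key observation: pricing in DEF-units makes this a unit-strike call on the ratio S₁/S₂ — the risk-free rate cancels and cannot affect the value.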